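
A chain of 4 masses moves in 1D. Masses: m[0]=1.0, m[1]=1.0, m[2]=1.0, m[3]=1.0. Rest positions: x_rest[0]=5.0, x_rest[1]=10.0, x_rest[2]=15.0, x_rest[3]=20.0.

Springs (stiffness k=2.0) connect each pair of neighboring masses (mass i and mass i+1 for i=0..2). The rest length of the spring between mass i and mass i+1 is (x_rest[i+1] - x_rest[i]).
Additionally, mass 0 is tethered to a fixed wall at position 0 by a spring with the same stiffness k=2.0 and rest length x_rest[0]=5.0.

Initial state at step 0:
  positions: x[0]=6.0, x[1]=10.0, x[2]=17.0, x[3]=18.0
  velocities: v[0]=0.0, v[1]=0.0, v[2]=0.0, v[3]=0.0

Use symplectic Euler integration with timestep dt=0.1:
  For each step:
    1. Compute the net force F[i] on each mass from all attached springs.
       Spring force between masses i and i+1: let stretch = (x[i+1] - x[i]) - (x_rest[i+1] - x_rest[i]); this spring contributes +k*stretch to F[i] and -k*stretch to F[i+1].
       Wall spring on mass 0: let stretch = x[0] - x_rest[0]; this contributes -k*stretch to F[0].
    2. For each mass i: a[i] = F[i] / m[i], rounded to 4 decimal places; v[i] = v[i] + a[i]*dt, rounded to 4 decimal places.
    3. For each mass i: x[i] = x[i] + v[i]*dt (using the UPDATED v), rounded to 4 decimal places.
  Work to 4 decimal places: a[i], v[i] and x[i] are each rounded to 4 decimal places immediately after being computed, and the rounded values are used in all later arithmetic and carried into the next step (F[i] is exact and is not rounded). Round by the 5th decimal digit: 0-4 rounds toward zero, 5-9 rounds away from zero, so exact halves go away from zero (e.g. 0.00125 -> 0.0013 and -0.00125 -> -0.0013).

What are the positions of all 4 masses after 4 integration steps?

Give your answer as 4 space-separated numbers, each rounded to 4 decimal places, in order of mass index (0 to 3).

Step 0: x=[6.0000 10.0000 17.0000 18.0000] v=[0.0000 0.0000 0.0000 0.0000]
Step 1: x=[5.9600 10.0600 16.8800 18.0800] v=[-0.4000 0.6000 -1.2000 0.8000]
Step 2: x=[5.8828 10.1744 16.6476 18.2360] v=[-0.7720 1.1440 -2.3240 1.5600]
Step 3: x=[5.7738 10.3324 16.3175 18.4602] v=[-1.0902 1.5803 -3.3010 2.2423]
Step 4: x=[5.6405 10.5190 15.9106 18.7416] v=[-1.3332 1.8656 -4.0695 2.8138]

Answer: 5.6405 10.5190 15.9106 18.7416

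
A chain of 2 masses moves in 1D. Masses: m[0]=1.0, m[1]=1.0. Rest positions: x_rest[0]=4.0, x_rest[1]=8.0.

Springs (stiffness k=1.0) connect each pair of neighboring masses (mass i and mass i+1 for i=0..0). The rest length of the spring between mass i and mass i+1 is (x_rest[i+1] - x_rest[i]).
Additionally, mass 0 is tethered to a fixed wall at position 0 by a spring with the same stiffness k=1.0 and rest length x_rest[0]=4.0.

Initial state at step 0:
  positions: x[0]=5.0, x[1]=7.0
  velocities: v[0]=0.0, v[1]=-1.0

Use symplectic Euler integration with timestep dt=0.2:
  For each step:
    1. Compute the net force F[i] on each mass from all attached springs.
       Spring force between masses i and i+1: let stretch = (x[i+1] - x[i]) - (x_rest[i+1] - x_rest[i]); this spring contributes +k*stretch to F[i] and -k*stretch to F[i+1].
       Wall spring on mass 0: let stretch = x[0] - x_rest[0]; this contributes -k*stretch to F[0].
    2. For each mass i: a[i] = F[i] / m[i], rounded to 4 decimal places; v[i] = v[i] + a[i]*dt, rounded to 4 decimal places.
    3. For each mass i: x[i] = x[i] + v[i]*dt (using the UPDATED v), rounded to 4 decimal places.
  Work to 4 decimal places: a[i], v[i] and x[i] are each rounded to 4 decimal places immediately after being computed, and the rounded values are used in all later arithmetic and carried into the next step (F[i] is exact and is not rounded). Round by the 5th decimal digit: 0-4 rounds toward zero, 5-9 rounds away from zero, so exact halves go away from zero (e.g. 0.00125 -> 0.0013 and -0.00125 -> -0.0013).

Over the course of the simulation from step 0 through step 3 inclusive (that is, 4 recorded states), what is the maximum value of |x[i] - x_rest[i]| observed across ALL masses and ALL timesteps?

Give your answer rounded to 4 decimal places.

Answer: 1.1600

Derivation:
Step 0: x=[5.0000 7.0000] v=[0.0000 -1.0000]
Step 1: x=[4.8800 6.8800] v=[-0.6000 -0.6000]
Step 2: x=[4.6448 6.8400] v=[-1.1760 -0.2000]
Step 3: x=[4.3116 6.8722] v=[-1.6659 0.1610]
Max displacement = 1.1600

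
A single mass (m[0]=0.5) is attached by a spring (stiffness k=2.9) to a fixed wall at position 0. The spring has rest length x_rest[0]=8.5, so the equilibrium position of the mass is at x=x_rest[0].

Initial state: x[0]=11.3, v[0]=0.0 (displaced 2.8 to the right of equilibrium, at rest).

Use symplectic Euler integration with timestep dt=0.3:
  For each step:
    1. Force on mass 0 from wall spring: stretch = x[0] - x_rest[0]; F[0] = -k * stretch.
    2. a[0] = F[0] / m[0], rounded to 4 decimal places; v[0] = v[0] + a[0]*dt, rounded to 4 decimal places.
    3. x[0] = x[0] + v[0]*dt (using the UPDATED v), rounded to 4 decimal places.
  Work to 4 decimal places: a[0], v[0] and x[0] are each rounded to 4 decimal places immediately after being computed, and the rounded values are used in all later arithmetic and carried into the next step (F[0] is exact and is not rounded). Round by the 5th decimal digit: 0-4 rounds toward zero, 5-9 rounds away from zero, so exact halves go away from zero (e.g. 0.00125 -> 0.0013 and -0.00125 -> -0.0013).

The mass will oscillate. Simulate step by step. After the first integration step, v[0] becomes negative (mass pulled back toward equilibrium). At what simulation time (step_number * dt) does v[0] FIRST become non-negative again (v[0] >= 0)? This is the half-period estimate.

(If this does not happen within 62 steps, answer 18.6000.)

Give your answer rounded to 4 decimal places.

Answer: 1.5000

Derivation:
Step 0: x=[11.3000] v=[0.0000]
Step 1: x=[9.8384] v=[-4.8720]
Step 2: x=[7.6782] v=[-7.2008]
Step 3: x=[5.9469] v=[-5.7709]
Step 4: x=[5.5484] v=[-1.3285]
Step 5: x=[6.6906] v=[3.8073]
First v>=0 after going negative at step 5, time=1.5000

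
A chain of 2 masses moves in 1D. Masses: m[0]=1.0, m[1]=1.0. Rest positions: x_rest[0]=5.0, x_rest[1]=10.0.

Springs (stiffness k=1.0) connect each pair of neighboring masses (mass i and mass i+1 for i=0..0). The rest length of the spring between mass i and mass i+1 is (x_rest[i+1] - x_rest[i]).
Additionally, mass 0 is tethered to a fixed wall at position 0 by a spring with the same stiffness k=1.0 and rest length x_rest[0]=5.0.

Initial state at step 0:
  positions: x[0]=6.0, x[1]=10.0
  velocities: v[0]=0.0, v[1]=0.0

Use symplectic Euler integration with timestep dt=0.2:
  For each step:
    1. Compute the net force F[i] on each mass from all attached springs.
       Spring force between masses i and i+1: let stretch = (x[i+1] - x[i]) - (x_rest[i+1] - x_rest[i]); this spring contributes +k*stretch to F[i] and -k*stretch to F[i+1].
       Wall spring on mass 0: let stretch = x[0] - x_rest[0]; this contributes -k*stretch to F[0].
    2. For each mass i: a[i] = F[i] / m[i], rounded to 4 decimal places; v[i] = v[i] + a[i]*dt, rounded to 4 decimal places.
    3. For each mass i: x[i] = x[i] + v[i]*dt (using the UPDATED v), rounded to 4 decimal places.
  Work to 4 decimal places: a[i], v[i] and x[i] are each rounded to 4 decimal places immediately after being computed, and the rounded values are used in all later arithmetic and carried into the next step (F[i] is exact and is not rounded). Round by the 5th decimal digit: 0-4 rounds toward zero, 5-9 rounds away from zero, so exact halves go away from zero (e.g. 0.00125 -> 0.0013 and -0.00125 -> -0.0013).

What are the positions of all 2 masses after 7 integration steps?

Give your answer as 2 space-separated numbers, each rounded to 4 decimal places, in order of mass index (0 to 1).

Answer: 4.6070 10.6142

Derivation:
Step 0: x=[6.0000 10.0000] v=[0.0000 0.0000]
Step 1: x=[5.9200 10.0400] v=[-0.4000 0.2000]
Step 2: x=[5.7680 10.1152] v=[-0.7600 0.3760]
Step 3: x=[5.5592 10.2165] v=[-1.0442 0.5066]
Step 4: x=[5.3143 10.3315] v=[-1.2246 0.5751]
Step 5: x=[5.0575 10.4458] v=[-1.2840 0.5717]
Step 6: x=[4.8139 10.5446] v=[-1.2178 0.4940]
Step 7: x=[4.6070 10.6142] v=[-1.0344 0.3479]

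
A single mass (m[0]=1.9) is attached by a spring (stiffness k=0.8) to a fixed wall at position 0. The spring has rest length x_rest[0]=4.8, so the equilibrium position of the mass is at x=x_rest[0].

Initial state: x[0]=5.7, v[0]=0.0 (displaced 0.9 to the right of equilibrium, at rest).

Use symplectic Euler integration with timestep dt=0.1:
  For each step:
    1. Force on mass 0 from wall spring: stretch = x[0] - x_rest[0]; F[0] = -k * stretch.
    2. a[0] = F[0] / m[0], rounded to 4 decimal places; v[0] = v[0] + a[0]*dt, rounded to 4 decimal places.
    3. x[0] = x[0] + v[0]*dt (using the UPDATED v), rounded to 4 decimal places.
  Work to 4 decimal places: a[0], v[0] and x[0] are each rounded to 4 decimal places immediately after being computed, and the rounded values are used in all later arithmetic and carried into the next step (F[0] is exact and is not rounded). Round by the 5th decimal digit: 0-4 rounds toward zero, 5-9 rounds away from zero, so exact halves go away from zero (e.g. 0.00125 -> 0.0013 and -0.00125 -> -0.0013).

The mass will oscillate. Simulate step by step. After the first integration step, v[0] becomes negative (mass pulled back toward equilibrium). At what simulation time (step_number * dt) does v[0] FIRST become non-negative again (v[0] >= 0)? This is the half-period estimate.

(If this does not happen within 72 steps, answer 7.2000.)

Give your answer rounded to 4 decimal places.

Step 0: x=[5.7000] v=[0.0000]
Step 1: x=[5.6962] v=[-0.0379]
Step 2: x=[5.6886] v=[-0.0756]
Step 3: x=[5.6773] v=[-0.1130]
Step 4: x=[5.6623] v=[-0.1499]
Step 5: x=[5.6437] v=[-0.1862]
Step 6: x=[5.6215] v=[-0.2217]
Step 7: x=[5.5959] v=[-0.2563]
Step 8: x=[5.5669] v=[-0.2898]
Step 9: x=[5.5347] v=[-0.3221]
Step 10: x=[5.4994] v=[-0.3530]
Step 11: x=[5.4612] v=[-0.3825]
Step 12: x=[5.4202] v=[-0.4103]
Step 13: x=[5.3766] v=[-0.4364]
Step 14: x=[5.3305] v=[-0.4607]
Step 15: x=[5.2822] v=[-0.4830]
Step 16: x=[5.2319] v=[-0.5033]
Step 17: x=[5.1798] v=[-0.5215]
Step 18: x=[5.1261] v=[-0.5375]
Step 19: x=[5.0710] v=[-0.5512]
Step 20: x=[5.0147] v=[-0.5626]
Step 21: x=[4.9575] v=[-0.5716]
Step 22: x=[4.8997] v=[-0.5782]
Step 23: x=[4.8415] v=[-0.5824]
Step 24: x=[4.7831] v=[-0.5842]
Step 25: x=[4.7248] v=[-0.5835]
Step 26: x=[4.6668] v=[-0.5803]
Step 27: x=[4.6093] v=[-0.5747]
Step 28: x=[4.5526] v=[-0.5667]
Step 29: x=[4.4970] v=[-0.5563]
Step 30: x=[4.4427] v=[-0.5435]
Step 31: x=[4.3899] v=[-0.5285]
Step 32: x=[4.3388] v=[-0.5112]
Step 33: x=[4.2896] v=[-0.4918]
Step 34: x=[4.2426] v=[-0.4703]
Step 35: x=[4.1979] v=[-0.4468]
Step 36: x=[4.1558] v=[-0.4215]
Step 37: x=[4.1164] v=[-0.3944]
Step 38: x=[4.0798] v=[-0.3656]
Step 39: x=[4.0463] v=[-0.3353]
Step 40: x=[4.0159] v=[-0.3036]
Step 41: x=[3.9888] v=[-0.2706]
Step 42: x=[3.9652] v=[-0.2364]
Step 43: x=[3.9451] v=[-0.2013]
Step 44: x=[3.9286] v=[-0.1653]
Step 45: x=[3.9157] v=[-0.1286]
Step 46: x=[3.9066] v=[-0.0914]
Step 47: x=[3.9012] v=[-0.0538]
Step 48: x=[3.8996] v=[-0.0160]
Step 49: x=[3.9018] v=[0.0219]
First v>=0 after going negative at step 49, time=4.9000

Answer: 4.9000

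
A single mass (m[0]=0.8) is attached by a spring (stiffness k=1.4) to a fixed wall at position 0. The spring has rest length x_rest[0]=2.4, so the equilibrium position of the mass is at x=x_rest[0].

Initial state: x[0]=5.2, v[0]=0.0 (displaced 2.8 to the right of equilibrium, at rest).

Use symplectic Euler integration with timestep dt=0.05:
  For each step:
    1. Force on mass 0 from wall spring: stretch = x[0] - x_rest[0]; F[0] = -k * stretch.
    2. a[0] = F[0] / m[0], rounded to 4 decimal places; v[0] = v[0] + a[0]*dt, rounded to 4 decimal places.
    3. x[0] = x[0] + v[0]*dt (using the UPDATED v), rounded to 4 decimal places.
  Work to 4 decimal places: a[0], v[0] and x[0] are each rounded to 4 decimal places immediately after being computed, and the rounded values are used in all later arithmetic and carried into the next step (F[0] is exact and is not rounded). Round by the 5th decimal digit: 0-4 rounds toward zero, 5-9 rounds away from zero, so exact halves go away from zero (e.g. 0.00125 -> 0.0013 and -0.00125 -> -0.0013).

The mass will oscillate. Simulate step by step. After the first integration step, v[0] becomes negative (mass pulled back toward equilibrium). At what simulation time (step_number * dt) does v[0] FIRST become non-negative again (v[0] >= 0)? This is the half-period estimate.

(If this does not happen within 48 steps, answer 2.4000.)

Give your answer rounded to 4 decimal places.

Step 0: x=[5.2000] v=[0.0000]
Step 1: x=[5.1878] v=[-0.2450]
Step 2: x=[5.1634] v=[-0.4889]
Step 3: x=[5.1269] v=[-0.7307]
Step 4: x=[5.0784] v=[-0.9693]
Step 5: x=[5.0182] v=[-1.2037]
Step 6: x=[4.9466] v=[-1.4328]
Step 7: x=[4.8638] v=[-1.6556]
Step 8: x=[4.7702] v=[-1.8712]
Step 9: x=[4.6663] v=[-2.0786]
Step 10: x=[4.5525] v=[-2.2769]
Step 11: x=[4.4292] v=[-2.4652]
Step 12: x=[4.2971] v=[-2.6428]
Step 13: x=[4.1567] v=[-2.8088]
Step 14: x=[4.0086] v=[-2.9625]
Step 15: x=[3.8534] v=[-3.1033]
Step 16: x=[3.6919] v=[-3.2305]
Step 17: x=[3.5247] v=[-3.3435]
Step 18: x=[3.3526] v=[-3.4419]
Step 19: x=[3.1763] v=[-3.5253]
Step 20: x=[2.9966] v=[-3.5932]
Step 21: x=[2.8143] v=[-3.6454]
Step 22: x=[2.6302] v=[-3.6817]
Step 23: x=[2.4451] v=[-3.7018]
Step 24: x=[2.2598] v=[-3.7057]
Step 25: x=[2.0751] v=[-3.6934]
Step 26: x=[1.8919] v=[-3.6650]
Step 27: x=[1.7109] v=[-3.6205]
Step 28: x=[1.5329] v=[-3.5602]
Step 29: x=[1.3587] v=[-3.4843]
Step 30: x=[1.1890] v=[-3.3932]
Step 31: x=[1.0246] v=[-3.2872]
Step 32: x=[0.8663] v=[-3.1669]
Step 33: x=[0.7147] v=[-3.0327]
Step 34: x=[0.5704] v=[-2.8852]
Step 35: x=[0.4341] v=[-2.7251]
Step 36: x=[0.3064] v=[-2.5531]
Step 37: x=[0.1879] v=[-2.3699]
Step 38: x=[0.0791] v=[-2.1763]
Step 39: x=[-0.0196] v=[-1.9732]
Step 40: x=[-0.1077] v=[-1.7615]
Step 41: x=[-0.1848] v=[-1.5421]
Step 42: x=[-0.2506] v=[-1.3159]
Step 43: x=[-0.3048] v=[-1.0840]
Step 44: x=[-0.3472] v=[-0.8473]
Step 45: x=[-0.3775] v=[-0.6069]
Step 46: x=[-0.3957] v=[-0.3639]
Step 47: x=[-0.4017] v=[-0.1193]
Step 48: x=[-0.3954] v=[0.1259]
First v>=0 after going negative at step 48, time=2.4000

Answer: 2.4000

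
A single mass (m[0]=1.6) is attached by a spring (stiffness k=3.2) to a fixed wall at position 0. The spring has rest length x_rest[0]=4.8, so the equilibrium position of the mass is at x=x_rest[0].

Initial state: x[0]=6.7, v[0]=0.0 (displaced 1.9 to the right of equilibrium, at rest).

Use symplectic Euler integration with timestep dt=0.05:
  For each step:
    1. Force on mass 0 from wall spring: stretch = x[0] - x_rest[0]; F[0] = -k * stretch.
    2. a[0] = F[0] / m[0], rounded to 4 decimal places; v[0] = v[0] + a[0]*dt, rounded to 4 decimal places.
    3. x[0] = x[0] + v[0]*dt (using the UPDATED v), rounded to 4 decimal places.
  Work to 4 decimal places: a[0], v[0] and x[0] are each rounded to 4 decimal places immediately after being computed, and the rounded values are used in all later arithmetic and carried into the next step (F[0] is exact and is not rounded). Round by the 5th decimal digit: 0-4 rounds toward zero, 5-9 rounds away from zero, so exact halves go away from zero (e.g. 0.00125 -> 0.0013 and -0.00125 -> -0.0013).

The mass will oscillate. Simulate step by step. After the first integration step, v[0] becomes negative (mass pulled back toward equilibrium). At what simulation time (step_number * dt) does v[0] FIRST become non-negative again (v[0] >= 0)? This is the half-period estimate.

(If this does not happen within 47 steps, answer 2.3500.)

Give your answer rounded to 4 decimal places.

Step 0: x=[6.7000] v=[0.0000]
Step 1: x=[6.6905] v=[-0.1900]
Step 2: x=[6.6715] v=[-0.3791]
Step 3: x=[6.6432] v=[-0.5663]
Step 4: x=[6.6057] v=[-0.7506]
Step 5: x=[6.5591] v=[-0.9312]
Step 6: x=[6.5037] v=[-1.1071]
Step 7: x=[6.4398] v=[-1.2775]
Step 8: x=[6.3677] v=[-1.4415]
Step 9: x=[6.2878] v=[-1.5983]
Step 10: x=[6.2004] v=[-1.7471]
Step 11: x=[6.1060] v=[-1.8871]
Step 12: x=[6.0051] v=[-2.0177]
Step 13: x=[5.8982] v=[-2.1382]
Step 14: x=[5.7858] v=[-2.2480]
Step 15: x=[5.6685] v=[-2.3466]
Step 16: x=[5.5468] v=[-2.4335]
Step 17: x=[5.4214] v=[-2.5082]
Step 18: x=[5.2929] v=[-2.5703]
Step 19: x=[5.1619] v=[-2.6196]
Step 20: x=[5.0291] v=[-2.6558]
Step 21: x=[4.8952] v=[-2.6787]
Step 22: x=[4.7608] v=[-2.6882]
Step 23: x=[4.6266] v=[-2.6843]
Step 24: x=[4.4933] v=[-2.6670]
Step 25: x=[4.3615] v=[-2.6363]
Step 26: x=[4.2319] v=[-2.5925]
Step 27: x=[4.1051] v=[-2.5357]
Step 28: x=[3.9818] v=[-2.4662]
Step 29: x=[3.8626] v=[-2.3844]
Step 30: x=[3.7481] v=[-2.2907]
Step 31: x=[3.6388] v=[-2.1855]
Step 32: x=[3.5353] v=[-2.0694]
Step 33: x=[3.4382] v=[-1.9429]
Step 34: x=[3.3479] v=[-1.8067]
Step 35: x=[3.2648] v=[-1.6615]
Step 36: x=[3.1894] v=[-1.5080]
Step 37: x=[3.1221] v=[-1.3469]
Step 38: x=[3.0631] v=[-1.1791]
Step 39: x=[3.0128] v=[-1.0054]
Step 40: x=[2.9715] v=[-0.8267]
Step 41: x=[2.9393] v=[-0.6439]
Step 42: x=[2.9164] v=[-0.4578]
Step 43: x=[2.9029] v=[-0.2694]
Step 44: x=[2.8989] v=[-0.0797]
Step 45: x=[2.9044] v=[0.1104]
First v>=0 after going negative at step 45, time=2.2500

Answer: 2.2500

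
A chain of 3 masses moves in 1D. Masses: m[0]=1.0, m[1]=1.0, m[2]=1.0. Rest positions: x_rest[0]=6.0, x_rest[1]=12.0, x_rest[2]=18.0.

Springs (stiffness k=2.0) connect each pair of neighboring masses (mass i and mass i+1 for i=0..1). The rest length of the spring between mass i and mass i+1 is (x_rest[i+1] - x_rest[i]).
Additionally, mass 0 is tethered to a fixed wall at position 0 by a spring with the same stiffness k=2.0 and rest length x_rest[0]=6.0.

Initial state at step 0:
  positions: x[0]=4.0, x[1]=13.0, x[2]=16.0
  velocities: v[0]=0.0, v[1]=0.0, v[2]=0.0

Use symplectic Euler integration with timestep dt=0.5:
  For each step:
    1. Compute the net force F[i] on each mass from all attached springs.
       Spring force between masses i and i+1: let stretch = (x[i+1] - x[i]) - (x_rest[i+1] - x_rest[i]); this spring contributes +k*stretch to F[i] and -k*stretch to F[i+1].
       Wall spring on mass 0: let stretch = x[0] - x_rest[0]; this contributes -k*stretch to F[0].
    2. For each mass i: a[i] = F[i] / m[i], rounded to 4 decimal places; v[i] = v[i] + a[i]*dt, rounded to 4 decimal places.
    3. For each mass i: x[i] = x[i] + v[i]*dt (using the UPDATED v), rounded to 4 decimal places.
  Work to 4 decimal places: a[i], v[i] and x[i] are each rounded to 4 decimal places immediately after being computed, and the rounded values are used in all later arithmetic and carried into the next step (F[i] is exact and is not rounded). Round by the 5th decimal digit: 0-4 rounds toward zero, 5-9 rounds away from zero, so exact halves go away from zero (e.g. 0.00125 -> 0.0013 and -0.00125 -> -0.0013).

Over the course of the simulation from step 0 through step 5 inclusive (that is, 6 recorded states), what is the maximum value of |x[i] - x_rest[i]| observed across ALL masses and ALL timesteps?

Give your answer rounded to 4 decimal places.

Step 0: x=[4.0000 13.0000 16.0000] v=[0.0000 0.0000 0.0000]
Step 1: x=[6.5000 10.0000 17.5000] v=[5.0000 -6.0000 3.0000]
Step 2: x=[7.5000 9.0000 18.2500] v=[2.0000 -2.0000 1.5000]
Step 3: x=[5.5000 11.8750 17.3750] v=[-4.0000 5.7500 -1.7500]
Step 4: x=[3.9375 14.3125 16.7500] v=[-3.1250 4.8750 -1.2500]
Step 5: x=[5.5938 12.7813 17.9063] v=[3.3125 -3.0625 2.3125]
Max displacement = 3.0000

Answer: 3.0000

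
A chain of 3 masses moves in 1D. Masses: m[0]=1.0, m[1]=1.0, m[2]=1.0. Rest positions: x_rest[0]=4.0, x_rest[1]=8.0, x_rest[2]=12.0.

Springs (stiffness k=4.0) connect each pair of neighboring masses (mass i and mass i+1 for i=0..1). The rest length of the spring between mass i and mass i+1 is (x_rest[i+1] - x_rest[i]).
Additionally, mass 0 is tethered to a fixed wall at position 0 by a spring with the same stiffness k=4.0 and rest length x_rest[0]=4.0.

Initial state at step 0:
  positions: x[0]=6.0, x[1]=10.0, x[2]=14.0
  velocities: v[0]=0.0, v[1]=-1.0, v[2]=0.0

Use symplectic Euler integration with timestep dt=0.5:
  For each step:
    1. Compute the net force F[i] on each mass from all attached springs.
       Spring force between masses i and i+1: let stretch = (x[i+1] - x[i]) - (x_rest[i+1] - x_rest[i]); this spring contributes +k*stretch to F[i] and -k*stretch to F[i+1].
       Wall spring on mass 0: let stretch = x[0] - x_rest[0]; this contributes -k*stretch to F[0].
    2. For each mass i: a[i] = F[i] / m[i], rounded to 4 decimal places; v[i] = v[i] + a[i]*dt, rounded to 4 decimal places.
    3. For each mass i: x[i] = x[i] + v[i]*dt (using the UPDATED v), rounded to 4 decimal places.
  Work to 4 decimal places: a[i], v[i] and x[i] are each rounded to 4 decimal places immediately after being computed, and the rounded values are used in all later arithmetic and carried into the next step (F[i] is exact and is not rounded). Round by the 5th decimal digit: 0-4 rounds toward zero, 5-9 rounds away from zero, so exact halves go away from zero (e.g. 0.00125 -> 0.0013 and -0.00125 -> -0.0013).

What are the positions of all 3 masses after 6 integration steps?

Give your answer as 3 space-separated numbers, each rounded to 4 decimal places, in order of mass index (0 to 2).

Step 0: x=[6.0000 10.0000 14.0000] v=[0.0000 -1.0000 0.0000]
Step 1: x=[4.0000 9.5000 14.0000] v=[-4.0000 -1.0000 0.0000]
Step 2: x=[3.5000 8.0000 13.5000] v=[-1.0000 -3.0000 -1.0000]
Step 3: x=[4.0000 7.5000 11.5000] v=[1.0000 -1.0000 -4.0000]
Step 4: x=[4.0000 7.5000 9.5000] v=[0.0000 0.0000 -4.0000]
Step 5: x=[3.5000 6.0000 9.5000] v=[-1.0000 -3.0000 0.0000]
Step 6: x=[2.0000 5.5000 10.0000] v=[-3.0000 -1.0000 1.0000]

Answer: 2.0000 5.5000 10.0000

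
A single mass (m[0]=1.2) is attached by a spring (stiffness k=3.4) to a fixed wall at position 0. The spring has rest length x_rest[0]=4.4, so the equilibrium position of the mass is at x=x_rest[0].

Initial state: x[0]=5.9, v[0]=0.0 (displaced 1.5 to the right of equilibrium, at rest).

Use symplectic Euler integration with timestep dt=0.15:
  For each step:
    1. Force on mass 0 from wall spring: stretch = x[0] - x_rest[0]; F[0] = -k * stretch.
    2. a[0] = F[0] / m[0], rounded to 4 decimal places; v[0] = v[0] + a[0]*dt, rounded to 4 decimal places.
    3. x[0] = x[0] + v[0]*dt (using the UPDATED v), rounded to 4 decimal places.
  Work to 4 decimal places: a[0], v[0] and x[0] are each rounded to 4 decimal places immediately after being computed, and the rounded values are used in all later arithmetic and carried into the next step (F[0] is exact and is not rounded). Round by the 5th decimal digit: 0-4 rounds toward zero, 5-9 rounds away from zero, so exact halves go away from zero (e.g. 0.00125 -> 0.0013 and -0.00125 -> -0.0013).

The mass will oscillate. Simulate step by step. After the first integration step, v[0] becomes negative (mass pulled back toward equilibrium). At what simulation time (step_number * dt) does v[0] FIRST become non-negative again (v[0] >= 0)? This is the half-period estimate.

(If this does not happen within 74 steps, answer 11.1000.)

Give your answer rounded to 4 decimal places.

Answer: 1.9500

Derivation:
Step 0: x=[5.9000] v=[0.0000]
Step 1: x=[5.8044] v=[-0.6375]
Step 2: x=[5.6192] v=[-1.2344]
Step 3: x=[5.3563] v=[-1.7526]
Step 4: x=[5.0325] v=[-2.1590]
Step 5: x=[4.6683] v=[-2.4278]
Step 6: x=[4.2870] v=[-2.5418]
Step 7: x=[3.9129] v=[-2.4938]
Step 8: x=[3.5699] v=[-2.2868]
Step 9: x=[3.2798] v=[-1.9340]
Step 10: x=[3.0611] v=[-1.4579]
Step 11: x=[2.9278] v=[-0.8889]
Step 12: x=[2.8883] v=[-0.2632]
Step 13: x=[2.9452] v=[0.3793]
First v>=0 after going negative at step 13, time=1.9500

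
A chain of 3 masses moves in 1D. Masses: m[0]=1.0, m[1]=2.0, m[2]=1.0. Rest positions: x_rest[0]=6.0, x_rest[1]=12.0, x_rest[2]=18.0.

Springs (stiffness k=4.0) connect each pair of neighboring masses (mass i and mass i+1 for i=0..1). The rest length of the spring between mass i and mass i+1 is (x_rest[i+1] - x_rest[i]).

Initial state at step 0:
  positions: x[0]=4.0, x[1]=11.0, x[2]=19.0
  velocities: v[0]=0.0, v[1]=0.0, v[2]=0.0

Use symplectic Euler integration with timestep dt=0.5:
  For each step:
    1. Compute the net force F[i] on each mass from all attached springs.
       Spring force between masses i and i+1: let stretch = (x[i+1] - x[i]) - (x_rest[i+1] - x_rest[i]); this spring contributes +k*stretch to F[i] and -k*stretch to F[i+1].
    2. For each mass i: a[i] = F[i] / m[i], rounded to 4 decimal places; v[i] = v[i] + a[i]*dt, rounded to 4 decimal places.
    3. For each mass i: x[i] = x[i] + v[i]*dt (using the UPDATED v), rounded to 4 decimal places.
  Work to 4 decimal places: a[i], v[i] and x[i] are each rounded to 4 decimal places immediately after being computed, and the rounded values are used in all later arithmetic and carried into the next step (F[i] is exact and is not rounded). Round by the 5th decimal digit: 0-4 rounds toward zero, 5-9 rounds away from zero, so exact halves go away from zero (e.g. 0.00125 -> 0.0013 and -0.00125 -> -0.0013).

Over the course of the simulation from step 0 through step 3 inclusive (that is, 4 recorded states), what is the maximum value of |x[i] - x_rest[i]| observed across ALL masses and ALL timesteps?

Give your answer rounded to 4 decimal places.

Step 0: x=[4.0000 11.0000 19.0000] v=[0.0000 0.0000 0.0000]
Step 1: x=[5.0000 11.5000 17.0000] v=[2.0000 1.0000 -4.0000]
Step 2: x=[6.5000 11.5000 15.5000] v=[3.0000 0.0000 -3.0000]
Step 3: x=[7.0000 11.0000 16.0000] v=[1.0000 -1.0000 1.0000]
Max displacement = 2.5000

Answer: 2.5000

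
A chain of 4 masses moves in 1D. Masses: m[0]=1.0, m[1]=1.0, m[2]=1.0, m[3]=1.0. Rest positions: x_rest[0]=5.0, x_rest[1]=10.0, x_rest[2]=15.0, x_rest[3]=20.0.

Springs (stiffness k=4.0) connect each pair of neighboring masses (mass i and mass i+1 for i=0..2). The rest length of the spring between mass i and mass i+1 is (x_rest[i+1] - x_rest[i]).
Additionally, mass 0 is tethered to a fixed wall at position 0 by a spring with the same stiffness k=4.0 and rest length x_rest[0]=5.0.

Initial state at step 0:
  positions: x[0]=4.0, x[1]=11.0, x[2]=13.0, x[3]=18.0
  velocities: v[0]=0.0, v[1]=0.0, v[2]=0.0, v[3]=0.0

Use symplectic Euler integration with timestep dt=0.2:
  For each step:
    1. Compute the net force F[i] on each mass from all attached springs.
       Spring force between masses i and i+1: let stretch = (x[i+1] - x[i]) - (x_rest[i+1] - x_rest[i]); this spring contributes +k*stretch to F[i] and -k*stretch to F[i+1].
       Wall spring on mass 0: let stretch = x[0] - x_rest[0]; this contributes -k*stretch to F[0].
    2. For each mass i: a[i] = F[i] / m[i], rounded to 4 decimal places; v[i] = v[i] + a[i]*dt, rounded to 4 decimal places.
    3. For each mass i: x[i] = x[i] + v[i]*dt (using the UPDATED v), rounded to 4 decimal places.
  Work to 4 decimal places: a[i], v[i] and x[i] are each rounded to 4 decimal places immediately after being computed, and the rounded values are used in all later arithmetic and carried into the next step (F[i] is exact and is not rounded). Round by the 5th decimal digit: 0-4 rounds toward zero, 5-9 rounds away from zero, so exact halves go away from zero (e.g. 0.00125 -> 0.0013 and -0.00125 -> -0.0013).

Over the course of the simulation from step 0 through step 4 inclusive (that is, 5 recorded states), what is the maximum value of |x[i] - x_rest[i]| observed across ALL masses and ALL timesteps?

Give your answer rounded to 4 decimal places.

Step 0: x=[4.0000 11.0000 13.0000 18.0000] v=[0.0000 0.0000 0.0000 0.0000]
Step 1: x=[4.4800 10.2000 13.4800 18.0000] v=[2.4000 -4.0000 2.4000 0.0000]
Step 2: x=[5.1584 9.0096 14.1584 18.0768] v=[3.3920 -5.9520 3.3920 0.3840]
Step 3: x=[5.6276 8.0268 14.6399 18.3267] v=[2.3462 -4.9139 2.4077 1.2493]
Step 4: x=[5.5803 7.7182 14.6532 18.7867] v=[-0.2365 -1.5428 0.0667 2.2999]
Max displacement = 2.2818

Answer: 2.2818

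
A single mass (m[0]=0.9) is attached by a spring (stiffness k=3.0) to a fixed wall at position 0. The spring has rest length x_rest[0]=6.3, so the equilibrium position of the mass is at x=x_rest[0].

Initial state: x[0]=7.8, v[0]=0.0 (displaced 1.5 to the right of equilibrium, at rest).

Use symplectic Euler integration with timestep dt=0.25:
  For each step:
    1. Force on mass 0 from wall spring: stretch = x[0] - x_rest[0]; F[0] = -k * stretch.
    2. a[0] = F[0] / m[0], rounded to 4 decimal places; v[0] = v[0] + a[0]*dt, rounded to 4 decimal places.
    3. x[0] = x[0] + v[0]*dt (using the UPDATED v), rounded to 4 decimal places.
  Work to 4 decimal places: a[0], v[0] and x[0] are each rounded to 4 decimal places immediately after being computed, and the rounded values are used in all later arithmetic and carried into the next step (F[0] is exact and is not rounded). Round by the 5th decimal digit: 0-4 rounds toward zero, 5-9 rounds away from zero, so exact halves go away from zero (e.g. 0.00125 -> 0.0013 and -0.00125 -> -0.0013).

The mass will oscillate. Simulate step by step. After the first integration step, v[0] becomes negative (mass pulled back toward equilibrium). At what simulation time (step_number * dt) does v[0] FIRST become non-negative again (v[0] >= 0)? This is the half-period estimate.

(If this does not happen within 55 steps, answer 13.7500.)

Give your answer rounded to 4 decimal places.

Step 0: x=[7.8000] v=[0.0000]
Step 1: x=[7.4875] v=[-1.2500]
Step 2: x=[6.9276] v=[-2.2396]
Step 3: x=[6.2370] v=[-2.7626]
Step 4: x=[5.5595] v=[-2.7101]
Step 5: x=[5.0363] v=[-2.0930]
Step 6: x=[4.7763] v=[-1.0399]
Step 7: x=[4.8338] v=[0.2299]
First v>=0 after going negative at step 7, time=1.7500

Answer: 1.7500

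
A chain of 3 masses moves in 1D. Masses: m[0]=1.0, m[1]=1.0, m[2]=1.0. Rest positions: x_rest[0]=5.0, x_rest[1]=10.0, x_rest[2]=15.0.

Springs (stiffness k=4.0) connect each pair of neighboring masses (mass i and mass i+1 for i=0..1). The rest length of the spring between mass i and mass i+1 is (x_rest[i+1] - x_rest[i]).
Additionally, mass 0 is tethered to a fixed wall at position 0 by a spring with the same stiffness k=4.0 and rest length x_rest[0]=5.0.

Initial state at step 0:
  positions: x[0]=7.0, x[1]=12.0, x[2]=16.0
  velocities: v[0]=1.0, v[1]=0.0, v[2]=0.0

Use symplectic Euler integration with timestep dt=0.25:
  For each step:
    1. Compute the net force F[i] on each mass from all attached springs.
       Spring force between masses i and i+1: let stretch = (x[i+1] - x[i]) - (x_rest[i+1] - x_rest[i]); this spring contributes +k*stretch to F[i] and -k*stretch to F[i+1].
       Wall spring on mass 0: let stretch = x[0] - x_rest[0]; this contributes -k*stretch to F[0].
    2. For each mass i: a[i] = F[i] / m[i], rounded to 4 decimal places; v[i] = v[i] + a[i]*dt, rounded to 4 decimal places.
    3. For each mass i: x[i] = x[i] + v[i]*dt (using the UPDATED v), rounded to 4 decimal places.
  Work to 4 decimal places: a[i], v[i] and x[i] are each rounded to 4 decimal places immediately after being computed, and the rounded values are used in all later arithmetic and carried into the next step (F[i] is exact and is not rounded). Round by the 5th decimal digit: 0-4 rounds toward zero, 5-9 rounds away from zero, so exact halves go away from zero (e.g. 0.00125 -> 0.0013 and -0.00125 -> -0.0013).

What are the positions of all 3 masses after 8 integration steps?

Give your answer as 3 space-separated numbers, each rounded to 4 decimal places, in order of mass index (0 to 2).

Step 0: x=[7.0000 12.0000 16.0000] v=[1.0000 0.0000 0.0000]
Step 1: x=[6.7500 11.7500 16.2500] v=[-1.0000 -1.0000 1.0000]
Step 2: x=[6.0625 11.3750 16.6250] v=[-2.7500 -1.5000 1.5000]
Step 3: x=[5.1875 10.9844 16.9375] v=[-3.5000 -1.5625 1.2500]
Step 4: x=[4.4649 10.6328 17.0117] v=[-2.8906 -1.4063 0.2969]
Step 5: x=[4.1680 10.3340 16.7412] v=[-1.1876 -1.1953 -1.0820]
Step 6: x=[4.3706 10.0955 16.1189] v=[0.8104 -0.9541 -2.4892]
Step 7: x=[4.9118 9.9316 15.2408] v=[2.1647 -0.6556 -3.5126]
Step 8: x=[5.4800 9.8401 14.2854] v=[2.2727 -0.3662 -3.8218]

Answer: 5.4800 9.8401 14.2854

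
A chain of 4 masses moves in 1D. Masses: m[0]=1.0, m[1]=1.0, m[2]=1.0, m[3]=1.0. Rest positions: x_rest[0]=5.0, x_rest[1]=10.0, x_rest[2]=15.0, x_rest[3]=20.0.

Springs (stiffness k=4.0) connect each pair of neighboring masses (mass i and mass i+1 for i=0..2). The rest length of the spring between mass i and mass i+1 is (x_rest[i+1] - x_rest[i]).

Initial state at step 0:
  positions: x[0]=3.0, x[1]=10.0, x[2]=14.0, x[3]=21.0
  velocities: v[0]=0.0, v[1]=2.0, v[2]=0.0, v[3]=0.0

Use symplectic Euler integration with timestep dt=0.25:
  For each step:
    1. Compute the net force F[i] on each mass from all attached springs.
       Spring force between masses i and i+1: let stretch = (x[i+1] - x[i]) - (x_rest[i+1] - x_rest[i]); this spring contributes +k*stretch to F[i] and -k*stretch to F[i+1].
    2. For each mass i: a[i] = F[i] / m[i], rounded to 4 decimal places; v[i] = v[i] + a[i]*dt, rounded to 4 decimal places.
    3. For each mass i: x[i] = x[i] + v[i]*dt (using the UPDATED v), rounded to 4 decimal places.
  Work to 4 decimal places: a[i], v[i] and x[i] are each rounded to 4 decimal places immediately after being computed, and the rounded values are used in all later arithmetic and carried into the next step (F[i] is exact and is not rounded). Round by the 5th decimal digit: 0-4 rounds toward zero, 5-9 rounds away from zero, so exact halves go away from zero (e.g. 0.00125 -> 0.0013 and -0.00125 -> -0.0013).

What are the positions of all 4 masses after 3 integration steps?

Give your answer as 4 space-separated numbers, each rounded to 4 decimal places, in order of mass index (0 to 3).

Step 0: x=[3.0000 10.0000 14.0000 21.0000] v=[0.0000 2.0000 0.0000 0.0000]
Step 1: x=[3.5000 9.7500 14.7500 20.5000] v=[2.0000 -1.0000 3.0000 -2.0000]
Step 2: x=[4.3125 9.1875 15.6875 19.8125] v=[3.2500 -2.2500 3.7500 -2.7500]
Step 3: x=[5.0938 9.0313 16.0313 19.3438] v=[3.1250 -0.6250 1.3750 -1.8750]

Answer: 5.0938 9.0313 16.0313 19.3438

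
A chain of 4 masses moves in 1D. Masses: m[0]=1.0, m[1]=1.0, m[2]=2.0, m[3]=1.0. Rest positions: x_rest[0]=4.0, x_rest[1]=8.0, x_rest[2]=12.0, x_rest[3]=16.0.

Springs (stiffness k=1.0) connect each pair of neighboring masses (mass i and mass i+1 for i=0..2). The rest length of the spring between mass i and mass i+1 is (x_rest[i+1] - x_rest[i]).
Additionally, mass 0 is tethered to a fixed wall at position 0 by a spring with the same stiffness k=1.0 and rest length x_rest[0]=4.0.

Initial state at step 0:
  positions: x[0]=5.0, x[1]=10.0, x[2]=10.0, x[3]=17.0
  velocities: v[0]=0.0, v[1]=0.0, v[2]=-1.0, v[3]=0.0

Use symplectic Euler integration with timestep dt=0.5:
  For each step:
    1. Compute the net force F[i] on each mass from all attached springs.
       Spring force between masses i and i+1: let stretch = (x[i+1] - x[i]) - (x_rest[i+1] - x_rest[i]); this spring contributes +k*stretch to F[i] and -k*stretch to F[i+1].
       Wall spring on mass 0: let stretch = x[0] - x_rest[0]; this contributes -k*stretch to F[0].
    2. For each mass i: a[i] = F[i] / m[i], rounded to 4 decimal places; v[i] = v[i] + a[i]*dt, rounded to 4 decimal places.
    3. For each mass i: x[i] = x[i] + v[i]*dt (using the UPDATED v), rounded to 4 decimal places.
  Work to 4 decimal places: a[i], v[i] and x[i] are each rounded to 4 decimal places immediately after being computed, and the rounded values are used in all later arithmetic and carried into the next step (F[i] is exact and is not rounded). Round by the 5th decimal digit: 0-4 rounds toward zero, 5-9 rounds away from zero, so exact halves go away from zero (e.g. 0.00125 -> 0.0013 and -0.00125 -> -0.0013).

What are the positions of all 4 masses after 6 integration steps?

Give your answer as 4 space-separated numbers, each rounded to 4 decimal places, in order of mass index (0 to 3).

Step 0: x=[5.0000 10.0000 10.0000 17.0000] v=[0.0000 0.0000 -1.0000 0.0000]
Step 1: x=[5.0000 8.7500 10.3750 16.2500] v=[0.0000 -2.5000 0.7500 -1.5000]
Step 2: x=[4.6875 6.9688 11.2813 15.0313] v=[-0.6250 -3.5625 1.8125 -2.4375]
Step 3: x=[3.7735 5.6954 12.1173 13.8751] v=[-1.8281 -2.5469 1.6719 -2.3125]
Step 4: x=[2.3966 5.5470 12.3703 13.2794] v=[-2.7539 -0.2969 0.5059 -1.1914]
Step 5: x=[1.2081 6.3168 11.8840 13.4565] v=[-2.3770 1.5396 -0.9727 0.3541]
Step 6: x=[0.9948 7.2013 10.8983 14.2405] v=[-0.4267 1.7689 -1.9714 1.5679]

Answer: 0.9948 7.2013 10.8983 14.2405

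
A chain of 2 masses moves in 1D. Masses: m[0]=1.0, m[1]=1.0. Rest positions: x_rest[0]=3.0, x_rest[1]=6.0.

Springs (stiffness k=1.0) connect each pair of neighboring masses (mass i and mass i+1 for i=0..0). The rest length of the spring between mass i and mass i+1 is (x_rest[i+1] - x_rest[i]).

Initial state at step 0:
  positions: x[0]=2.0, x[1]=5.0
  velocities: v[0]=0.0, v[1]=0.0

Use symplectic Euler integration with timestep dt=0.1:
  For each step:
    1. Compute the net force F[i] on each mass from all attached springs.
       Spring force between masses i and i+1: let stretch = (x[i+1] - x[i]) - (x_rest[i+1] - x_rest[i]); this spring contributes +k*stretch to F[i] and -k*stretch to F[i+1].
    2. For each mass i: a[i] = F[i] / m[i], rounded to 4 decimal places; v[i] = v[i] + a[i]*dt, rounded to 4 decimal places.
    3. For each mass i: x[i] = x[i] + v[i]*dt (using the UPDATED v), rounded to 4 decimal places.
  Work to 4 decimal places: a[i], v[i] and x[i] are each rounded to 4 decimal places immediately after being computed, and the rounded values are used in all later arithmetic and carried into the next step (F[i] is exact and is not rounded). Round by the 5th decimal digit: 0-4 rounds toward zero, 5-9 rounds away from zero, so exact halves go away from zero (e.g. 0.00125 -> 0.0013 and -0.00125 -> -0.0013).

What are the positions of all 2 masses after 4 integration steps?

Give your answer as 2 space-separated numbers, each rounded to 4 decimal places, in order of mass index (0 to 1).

Step 0: x=[2.0000 5.0000] v=[0.0000 0.0000]
Step 1: x=[2.0000 5.0000] v=[0.0000 0.0000]
Step 2: x=[2.0000 5.0000] v=[0.0000 0.0000]
Step 3: x=[2.0000 5.0000] v=[0.0000 0.0000]
Step 4: x=[2.0000 5.0000] v=[0.0000 0.0000]

Answer: 2.0000 5.0000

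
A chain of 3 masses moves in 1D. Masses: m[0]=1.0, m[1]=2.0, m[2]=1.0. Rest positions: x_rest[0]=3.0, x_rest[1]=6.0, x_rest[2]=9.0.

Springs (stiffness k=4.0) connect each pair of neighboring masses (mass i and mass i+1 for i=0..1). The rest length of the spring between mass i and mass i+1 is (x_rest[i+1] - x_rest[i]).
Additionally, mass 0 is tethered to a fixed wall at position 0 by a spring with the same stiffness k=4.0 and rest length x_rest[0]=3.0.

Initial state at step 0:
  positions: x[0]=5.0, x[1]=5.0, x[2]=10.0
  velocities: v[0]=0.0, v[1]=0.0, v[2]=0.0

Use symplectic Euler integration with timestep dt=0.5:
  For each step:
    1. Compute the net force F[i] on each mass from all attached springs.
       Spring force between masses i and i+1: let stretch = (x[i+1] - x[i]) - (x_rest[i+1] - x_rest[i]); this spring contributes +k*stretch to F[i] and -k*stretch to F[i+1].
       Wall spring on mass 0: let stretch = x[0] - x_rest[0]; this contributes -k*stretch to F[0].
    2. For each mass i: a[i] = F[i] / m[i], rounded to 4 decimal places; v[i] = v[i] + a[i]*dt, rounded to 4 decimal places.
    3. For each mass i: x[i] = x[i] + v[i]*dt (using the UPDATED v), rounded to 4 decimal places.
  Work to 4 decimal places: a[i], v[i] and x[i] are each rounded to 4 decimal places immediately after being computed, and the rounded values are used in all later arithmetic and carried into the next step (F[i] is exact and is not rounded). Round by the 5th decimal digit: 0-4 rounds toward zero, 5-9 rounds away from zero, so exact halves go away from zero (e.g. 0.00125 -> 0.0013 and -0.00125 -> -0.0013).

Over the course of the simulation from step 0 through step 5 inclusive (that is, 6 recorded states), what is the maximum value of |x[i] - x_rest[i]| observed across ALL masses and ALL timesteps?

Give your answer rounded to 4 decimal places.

Step 0: x=[5.0000 5.0000 10.0000] v=[0.0000 0.0000 0.0000]
Step 1: x=[0.0000 7.5000 8.0000] v=[-10.0000 5.0000 -4.0000]
Step 2: x=[2.5000 6.5000 8.5000] v=[5.0000 -2.0000 1.0000]
Step 3: x=[6.5000 4.5000 10.0000] v=[8.0000 -4.0000 3.0000]
Step 4: x=[2.0000 6.2500 9.0000] v=[-9.0000 3.5000 -2.0000]
Step 5: x=[-0.2500 7.2500 8.2500] v=[-4.5000 2.0000 -1.5000]
Max displacement = 3.5000

Answer: 3.5000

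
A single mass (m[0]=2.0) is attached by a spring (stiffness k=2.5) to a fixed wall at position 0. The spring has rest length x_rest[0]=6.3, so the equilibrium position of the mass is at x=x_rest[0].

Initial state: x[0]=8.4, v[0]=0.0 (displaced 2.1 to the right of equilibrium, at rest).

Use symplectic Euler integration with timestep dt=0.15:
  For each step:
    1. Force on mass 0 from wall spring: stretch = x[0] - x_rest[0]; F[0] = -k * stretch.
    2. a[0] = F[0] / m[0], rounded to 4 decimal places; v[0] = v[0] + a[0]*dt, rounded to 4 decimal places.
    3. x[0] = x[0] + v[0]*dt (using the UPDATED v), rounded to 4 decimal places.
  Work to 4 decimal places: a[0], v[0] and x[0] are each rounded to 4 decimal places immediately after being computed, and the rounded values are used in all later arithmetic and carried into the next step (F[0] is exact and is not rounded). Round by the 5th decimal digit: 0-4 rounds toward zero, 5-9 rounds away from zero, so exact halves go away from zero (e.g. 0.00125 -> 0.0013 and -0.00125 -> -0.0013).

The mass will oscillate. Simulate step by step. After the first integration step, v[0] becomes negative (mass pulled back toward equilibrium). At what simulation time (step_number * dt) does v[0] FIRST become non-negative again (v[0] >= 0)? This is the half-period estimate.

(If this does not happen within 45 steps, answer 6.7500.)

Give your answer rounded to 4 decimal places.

Step 0: x=[8.4000] v=[0.0000]
Step 1: x=[8.3409] v=[-0.3938]
Step 2: x=[8.2244] v=[-0.7765]
Step 3: x=[8.0538] v=[-1.1373]
Step 4: x=[7.8339] v=[-1.4661]
Step 5: x=[7.5708] v=[-1.7537]
Step 6: x=[7.2720] v=[-1.9920]
Step 7: x=[6.9459] v=[-2.1743]
Step 8: x=[6.6016] v=[-2.2954]
Step 9: x=[6.2488] v=[-2.3520]
Step 10: x=[5.8974] v=[-2.3424]
Step 11: x=[5.5574] v=[-2.2669]
Step 12: x=[5.2382] v=[-2.1277]
Step 13: x=[4.9489] v=[-1.9286]
Step 14: x=[4.6976] v=[-1.6753]
Step 15: x=[4.4914] v=[-1.3749]
Step 16: x=[4.3360] v=[-1.0358]
Step 17: x=[4.2359] v=[-0.6676]
Step 18: x=[4.1938] v=[-0.2806]
Step 19: x=[4.2109] v=[0.1143]
First v>=0 after going negative at step 19, time=2.8500

Answer: 2.8500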